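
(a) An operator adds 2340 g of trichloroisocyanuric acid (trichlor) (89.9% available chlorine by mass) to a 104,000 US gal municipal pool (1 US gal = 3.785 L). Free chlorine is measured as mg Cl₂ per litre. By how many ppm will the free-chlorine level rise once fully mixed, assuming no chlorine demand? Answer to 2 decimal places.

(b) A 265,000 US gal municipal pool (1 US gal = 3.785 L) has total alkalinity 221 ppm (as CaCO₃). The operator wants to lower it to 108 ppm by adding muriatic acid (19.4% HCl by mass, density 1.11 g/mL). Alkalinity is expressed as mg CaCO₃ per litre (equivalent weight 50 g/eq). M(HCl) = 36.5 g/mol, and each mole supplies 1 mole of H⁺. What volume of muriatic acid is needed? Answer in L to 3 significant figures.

(a) 5.34 ppm; (b) 384 L

(a) Volume: 104,000 US gal × 3.785 L/gal = 393,640 L.
(a) Available chlorine delivered: 2340 g × 0.899 = 2104 g as Cl₂.
(a) Concentration rise: 2104 g / 393,640 L = 5.344 mg/L = 5.34 ppm.

(b) Volume: 265,000 US gal × 3.785 L/gal = 1,003,025 L.
(b) Alkalinity to neutralize: (221 − 108) = 113 mg/L as CaCO₃ × 1,003,025 L = 113,300 g as CaCO₃.
(b) Equivalents of H⁺ required: 113,300 ÷ 50 g/eq = 2267 eq = 2267 mol HCl.
(b) Mass of HCl: 2267 × 36.5 = 82,740 g.
(b) Mass of 19.4% solution: 82,740 / 0.194 = 426,500 g.
(b) Volume: 426,500 g ÷ 1.11 g/mL = 384,200 mL.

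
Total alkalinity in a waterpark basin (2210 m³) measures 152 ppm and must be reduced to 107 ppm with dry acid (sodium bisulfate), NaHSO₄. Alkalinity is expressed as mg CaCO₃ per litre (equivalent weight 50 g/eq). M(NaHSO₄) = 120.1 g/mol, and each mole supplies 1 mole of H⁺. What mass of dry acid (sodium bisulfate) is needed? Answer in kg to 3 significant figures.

Volume: 2210 m³ = 2,210,000 L.
Alkalinity to neutralize: (152 − 107) = 45 mg/L as CaCO₃ × 2,210,000 L = 99,450 g as CaCO₃.
Equivalents of H⁺ required: 99,450 ÷ 50 g/eq = 1989 eq = 1989 mol NaHSO₄.
Mass of NaHSO₄: 1989 × 120.1 = 238,900 g.

239 kg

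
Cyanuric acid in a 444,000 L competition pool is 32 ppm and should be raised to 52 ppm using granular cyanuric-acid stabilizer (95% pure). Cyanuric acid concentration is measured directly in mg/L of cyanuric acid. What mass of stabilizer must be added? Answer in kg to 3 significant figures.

CYA to add: (52 − 32) = 20 mg/L × 444,000 L = 8880 g cyanuric acid.
At 95% purity: 8880 / 0.95 = 9347 g product.

9.35 kg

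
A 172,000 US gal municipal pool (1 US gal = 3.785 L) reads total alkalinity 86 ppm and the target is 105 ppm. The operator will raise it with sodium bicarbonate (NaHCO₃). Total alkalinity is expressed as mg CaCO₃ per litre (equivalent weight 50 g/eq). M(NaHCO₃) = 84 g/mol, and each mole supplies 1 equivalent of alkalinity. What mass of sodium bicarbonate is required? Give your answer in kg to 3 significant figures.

20.8 kg

Volume: 172,000 US gal × 3.785 L/gal = 651,020 L.
Alkalinity to add: (105 − 86) = 19 mg/L as CaCO₃ × 651,020 L = 12,370 g as CaCO₃.
Equivalents: 12,370 g ÷ 50 g/eq = 247.4 eq.
NaHCO₃ supplies 1 eq per mole → 247.4 mol.
Mass: 247.4 mol × 84 g/mol = 20,780 g.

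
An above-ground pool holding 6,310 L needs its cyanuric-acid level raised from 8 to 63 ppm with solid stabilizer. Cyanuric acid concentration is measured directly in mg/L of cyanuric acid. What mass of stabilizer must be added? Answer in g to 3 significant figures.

347 g

CYA to add: (63 − 8) = 55 mg/L × 6,310 L = 347.1 g cyanuric acid.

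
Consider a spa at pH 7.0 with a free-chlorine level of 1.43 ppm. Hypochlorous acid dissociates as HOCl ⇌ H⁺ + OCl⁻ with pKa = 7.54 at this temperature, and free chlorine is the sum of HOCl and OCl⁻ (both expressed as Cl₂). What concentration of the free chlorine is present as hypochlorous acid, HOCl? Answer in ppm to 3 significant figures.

1.11 ppm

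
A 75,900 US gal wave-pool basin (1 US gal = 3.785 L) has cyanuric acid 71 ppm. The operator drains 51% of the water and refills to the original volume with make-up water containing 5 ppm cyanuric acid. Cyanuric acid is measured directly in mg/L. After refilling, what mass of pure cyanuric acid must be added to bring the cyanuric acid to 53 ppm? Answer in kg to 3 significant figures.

4.50 kg

Volume: 75,900 US gal × 3.785 L/gal = 287,282 L.
After draining 51% and refilling: 71 × 0.49 + 5 × 0.51 = 37.34 ppm.
Deficit to target: 53 − 37.34 = 15.66 mg/L.
Mass: 15.66 mg/L × 287,282 L = 4499 g cyanuric acid.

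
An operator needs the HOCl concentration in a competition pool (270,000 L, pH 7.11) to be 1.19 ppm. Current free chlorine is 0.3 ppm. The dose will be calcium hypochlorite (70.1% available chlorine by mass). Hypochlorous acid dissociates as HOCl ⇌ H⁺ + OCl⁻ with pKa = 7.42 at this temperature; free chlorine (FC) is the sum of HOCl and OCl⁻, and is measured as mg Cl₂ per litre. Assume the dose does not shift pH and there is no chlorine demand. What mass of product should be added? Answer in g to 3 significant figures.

567 g

[OCl⁻]/[HOCl] = 10^(pH − pKa) = 10^(7.11 − 7.42) = 0.4898; fraction as HOCl = 1/(1 + 0.4898) = 0.6712.
Free chlorine required for 1.19 ppm HOCl: 1.19 / 0.6712 = 1.773 ppm.
FC to add: 1.773 − 0.3 = 1.473 mg/L as Cl₂.
Cl₂ equivalent: 1.473 mg/L × 270,000 L = 397.7 g.
Product at 70.1% available Cl: 397.7 / 0.701 = 567.3 g.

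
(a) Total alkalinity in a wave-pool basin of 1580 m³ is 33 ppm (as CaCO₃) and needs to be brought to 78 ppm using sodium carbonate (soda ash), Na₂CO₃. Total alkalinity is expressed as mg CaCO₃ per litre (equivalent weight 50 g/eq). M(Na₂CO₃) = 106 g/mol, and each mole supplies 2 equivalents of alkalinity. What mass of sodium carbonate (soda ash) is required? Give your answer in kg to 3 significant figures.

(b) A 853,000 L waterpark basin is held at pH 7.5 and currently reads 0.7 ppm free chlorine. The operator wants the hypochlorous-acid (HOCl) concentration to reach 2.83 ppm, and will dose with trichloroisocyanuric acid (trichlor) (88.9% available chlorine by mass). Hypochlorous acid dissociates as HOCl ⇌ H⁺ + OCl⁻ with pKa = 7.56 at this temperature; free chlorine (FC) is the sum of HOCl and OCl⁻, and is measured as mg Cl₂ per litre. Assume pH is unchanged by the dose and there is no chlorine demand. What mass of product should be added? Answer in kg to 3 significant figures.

(a) Volume: 1580 m³ = 1,580,000 L.
(a) Alkalinity to add: (78 − 33) = 45 mg/L as CaCO₃ × 1,580,000 L = 71,100 g as CaCO₃.
(a) Equivalents: 71,100 g ÷ 50 g/eq = 1422 eq.
(a) Each mole of Na₂CO₃ supplies 2 eq, so 1422 / 2 = 711 mol.
(a) Mass: 711 mol × 106 g/mol = 75,370 g.

(b) [OCl⁻]/[HOCl] = 10^(pH − pKa) = 10^(7.5 − 7.56) = 0.871; fraction as HOCl = 1/(1 + 0.871) = 0.5345.
(b) Free chlorine required for 2.83 ppm HOCl: 2.83 / 0.5345 = 5.295 ppm.
(b) FC to add: 5.295 − 0.7 = 4.595 mg/L as Cl₂.
(b) Cl₂ equivalent: 4.595 mg/L × 853,000 L = 3919 g.
(b) Product at 88.9% available Cl: 3919 / 0.889 = 4409 g.

(a) 75.4 kg; (b) 4.41 kg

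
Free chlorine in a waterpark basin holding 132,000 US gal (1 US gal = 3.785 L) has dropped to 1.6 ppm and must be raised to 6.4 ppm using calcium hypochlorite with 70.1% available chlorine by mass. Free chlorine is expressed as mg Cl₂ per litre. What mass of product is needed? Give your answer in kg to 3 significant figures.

Volume: 132,000 US gal × 3.785 L/gal = 499,620 L.
Chlorine deficit: 6.4 − 1.6 = 4.8 ppm = 4.8 mg/L as Cl₂.
Cl₂ equivalent needed: 4.8 mg/L × 499,620 L = 2,398,000 mg = 2398 g.
Product at 70.1% available chlorine: 2398 / 0.701 = 3421 g.

3.42 kg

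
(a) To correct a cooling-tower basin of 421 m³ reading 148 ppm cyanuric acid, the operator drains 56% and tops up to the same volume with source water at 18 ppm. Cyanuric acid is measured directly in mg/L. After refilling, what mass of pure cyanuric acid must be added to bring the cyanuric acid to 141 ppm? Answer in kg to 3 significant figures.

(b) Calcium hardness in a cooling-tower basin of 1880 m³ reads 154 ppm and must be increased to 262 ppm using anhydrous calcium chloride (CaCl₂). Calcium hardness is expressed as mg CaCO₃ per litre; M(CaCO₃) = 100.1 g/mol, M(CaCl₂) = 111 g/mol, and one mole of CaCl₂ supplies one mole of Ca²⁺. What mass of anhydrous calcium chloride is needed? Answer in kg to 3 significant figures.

(a) 27.7 kg; (b) 225 kg

(a) Volume: 421 m³ = 421,000 L.
(a) After draining 56% and refilling: 148 × 0.44 + 18 × 0.56 = 75.2 ppm.
(a) Deficit to target: 141 − 75.2 = 65.8 mg/L.
(a) Mass: 65.8 mg/L × 421,000 L = 27,700 g cyanuric acid.

(b) Volume: 1880 m³ = 1,880,000 L.
(b) Hardness to add: (262 − 154) = 108 mg/L as CaCO₃ × 1,880,000 L = 203,000 g as CaCO₃.
(b) Moles of Ca²⁺ (1 mol Ca²⁺ ≡ 1 mol CaCO₃): 203,000 / 100.1 g/mol = 2028 mol.
(b) Mass of CaCl₂: 2028 × 111 = 225,100 g.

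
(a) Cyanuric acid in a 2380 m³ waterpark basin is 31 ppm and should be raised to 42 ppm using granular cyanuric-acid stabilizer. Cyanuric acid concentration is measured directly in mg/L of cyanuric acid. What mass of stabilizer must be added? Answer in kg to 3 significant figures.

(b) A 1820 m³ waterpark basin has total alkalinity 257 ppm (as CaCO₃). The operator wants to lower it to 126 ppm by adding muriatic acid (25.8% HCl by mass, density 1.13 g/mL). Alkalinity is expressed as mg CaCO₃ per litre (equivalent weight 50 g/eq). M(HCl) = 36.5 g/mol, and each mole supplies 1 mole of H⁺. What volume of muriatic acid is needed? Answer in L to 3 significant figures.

(a) 26.2 kg; (b) 597 L

(a) Volume: 2380 m³ = 2,380,000 L.
(a) CYA to add: (42 − 31) = 11 mg/L × 2,380,000 L = 26,180 g cyanuric acid.

(b) Volume: 1820 m³ = 1,820,000 L.
(b) Alkalinity to neutralize: (257 − 126) = 131 mg/L as CaCO₃ × 1,820,000 L = 238,400 g as CaCO₃.
(b) Equivalents of H⁺ required: 238,400 ÷ 50 g/eq = 4768 eq = 4768 mol HCl.
(b) Mass of HCl: 4768 × 36.5 = 174,000 g.
(b) Mass of 25.8% solution: 174,000 / 0.258 = 674,600 g.
(b) Volume: 674,600 g ÷ 1.13 g/mL = 597,000 mL.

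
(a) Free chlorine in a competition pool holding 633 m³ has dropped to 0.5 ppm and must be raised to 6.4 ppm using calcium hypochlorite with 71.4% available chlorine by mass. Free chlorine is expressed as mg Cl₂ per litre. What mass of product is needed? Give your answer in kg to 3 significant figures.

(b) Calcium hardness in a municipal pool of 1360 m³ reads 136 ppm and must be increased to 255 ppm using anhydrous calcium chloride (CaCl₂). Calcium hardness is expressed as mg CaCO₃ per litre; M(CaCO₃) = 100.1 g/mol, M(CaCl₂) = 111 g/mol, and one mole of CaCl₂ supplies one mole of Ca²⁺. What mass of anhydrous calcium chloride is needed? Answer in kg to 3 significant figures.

(a) Volume: 633 m³ = 633,000 L.
(a) Chlorine deficit: 6.4 − 0.5 = 5.9 ppm = 5.9 mg/L as Cl₂.
(a) Cl₂ equivalent needed: 5.9 mg/L × 633,000 L = 3,735,000 mg = 3735 g.
(a) Product at 71.4% available chlorine: 3735 / 0.714 = 5231 g.

(b) Volume: 1360 m³ = 1,360,000 L.
(b) Hardness to add: (255 − 136) = 119 mg/L as CaCO₃ × 1,360,000 L = 161,800 g as CaCO₃.
(b) Moles of Ca²⁺ (1 mol Ca²⁺ ≡ 1 mol CaCO₃): 161,800 / 100.1 g/mol = 1617 mol.
(b) Mass of CaCl₂: 1617 × 111 = 179,500 g.

(a) 5.23 kg; (b) 179 kg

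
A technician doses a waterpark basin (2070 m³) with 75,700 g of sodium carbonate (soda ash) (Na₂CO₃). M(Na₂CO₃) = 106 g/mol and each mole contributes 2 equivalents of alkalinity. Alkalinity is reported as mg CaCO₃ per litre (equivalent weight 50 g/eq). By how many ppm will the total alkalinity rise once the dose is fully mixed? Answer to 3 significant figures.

Volume: 2070 m³ = 2,070,000 L.
Moles of Na₂CO₃: 75,700 g ÷ 106 g/mol = 714.2 mol → 1428 eq of alkalinity.
As CaCO₃: 1428 eq × 50 g/eq = 71,420 g.
Rise: 71,420 g / 2,070,000 L × 1000 = 34.5 mg/L.

34.5 ppm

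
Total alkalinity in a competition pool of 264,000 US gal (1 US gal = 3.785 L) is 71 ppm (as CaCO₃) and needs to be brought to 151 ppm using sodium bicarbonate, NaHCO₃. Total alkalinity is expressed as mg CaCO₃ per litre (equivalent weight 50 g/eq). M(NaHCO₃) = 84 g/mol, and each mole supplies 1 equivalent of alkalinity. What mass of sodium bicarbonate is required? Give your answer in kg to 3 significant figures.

Volume: 264,000 US gal × 3.785 L/gal = 999,240 L.
Alkalinity to add: (151 − 71) = 80 mg/L as CaCO₃ × 999,240 L = 79,940 g as CaCO₃.
Equivalents: 79,940 g ÷ 50 g/eq = 1599 eq.
NaHCO₃ supplies 1 eq per mole → 1599 mol.
Mass: 1599 mol × 84 g/mol = 134,300 g.

134 kg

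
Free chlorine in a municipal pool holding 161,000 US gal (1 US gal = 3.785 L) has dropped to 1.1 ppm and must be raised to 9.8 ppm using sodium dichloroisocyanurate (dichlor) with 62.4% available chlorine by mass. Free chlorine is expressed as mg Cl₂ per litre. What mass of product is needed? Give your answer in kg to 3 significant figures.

Volume: 161,000 US gal × 3.785 L/gal = 609,385 L.
Chlorine deficit: 9.8 − 1.1 = 8.7 ppm = 8.7 mg/L as Cl₂.
Cl₂ equivalent needed: 8.7 mg/L × 609,385 L = 5,302,000 mg = 5302 g.
Product at 62.4% available chlorine: 5302 / 0.624 = 8496 g.

8.50 kg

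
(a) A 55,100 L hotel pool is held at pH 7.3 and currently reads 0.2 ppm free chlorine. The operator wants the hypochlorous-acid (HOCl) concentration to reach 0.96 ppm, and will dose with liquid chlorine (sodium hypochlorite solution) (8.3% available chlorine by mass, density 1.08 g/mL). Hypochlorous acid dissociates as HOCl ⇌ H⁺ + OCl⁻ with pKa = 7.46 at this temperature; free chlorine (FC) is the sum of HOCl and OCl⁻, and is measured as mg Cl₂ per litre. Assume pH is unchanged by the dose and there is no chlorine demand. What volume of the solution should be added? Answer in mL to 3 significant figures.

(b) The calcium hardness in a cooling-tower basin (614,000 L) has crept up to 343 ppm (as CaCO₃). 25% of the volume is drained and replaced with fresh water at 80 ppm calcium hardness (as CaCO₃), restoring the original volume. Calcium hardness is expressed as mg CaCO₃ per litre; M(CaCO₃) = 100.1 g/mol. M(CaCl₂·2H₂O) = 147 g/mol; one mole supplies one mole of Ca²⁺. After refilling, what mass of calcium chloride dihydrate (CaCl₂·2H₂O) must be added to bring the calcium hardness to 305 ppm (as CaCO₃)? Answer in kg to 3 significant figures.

(a) [OCl⁻]/[HOCl] = 10^(pH − pKa) = 10^(7.3 − 7.46) = 0.6918; fraction as HOCl = 1/(1 + 0.6918) = 0.5911.
(a) Free chlorine required for 0.96 ppm HOCl: 0.96 / 0.5911 = 1.624 ppm.
(a) FC to add: 1.624 − 0.2 = 1.424 mg/L as Cl₂.
(a) Cl₂ equivalent: 1.424 mg/L × 55,100 L = 78.47 g.
(a) Product at 8.3% available Cl: 78.47 / 0.083 = 945.4 g.
(a) Volume: 945.4 g ÷ 1.08 g/mL = 875.4 mL.

(b) After draining 25% and refilling: 343 × 0.75 + 80 × 0.25 = 277.25 ppm.
(b) Deficit to target: 305 − 277.25 = 27.75 mg/L.
(b) As CaCO₃: 27.75 mg/L × 614,000 L = 17,040 g; ÷ 100.1 = 170.2 mol Ca²⁺.
(b) Mass: 170.2 × 147 = 25,020 g.

(a) 875 mL; (b) 25.0 kg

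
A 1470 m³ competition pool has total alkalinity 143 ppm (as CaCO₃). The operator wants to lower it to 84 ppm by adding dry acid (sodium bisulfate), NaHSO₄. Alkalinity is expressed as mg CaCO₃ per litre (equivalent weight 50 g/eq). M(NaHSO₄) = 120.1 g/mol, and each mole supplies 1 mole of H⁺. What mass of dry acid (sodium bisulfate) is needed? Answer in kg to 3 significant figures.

208 kg

Volume: 1470 m³ = 1,470,000 L.
Alkalinity to neutralize: (143 − 84) = 59 mg/L as CaCO₃ × 1,470,000 L = 86,730 g as CaCO₃.
Equivalents of H⁺ required: 86,730 ÷ 50 g/eq = 1735 eq = 1735 mol NaHSO₄.
Mass of NaHSO₄: 1735 × 120.1 = 208,300 g.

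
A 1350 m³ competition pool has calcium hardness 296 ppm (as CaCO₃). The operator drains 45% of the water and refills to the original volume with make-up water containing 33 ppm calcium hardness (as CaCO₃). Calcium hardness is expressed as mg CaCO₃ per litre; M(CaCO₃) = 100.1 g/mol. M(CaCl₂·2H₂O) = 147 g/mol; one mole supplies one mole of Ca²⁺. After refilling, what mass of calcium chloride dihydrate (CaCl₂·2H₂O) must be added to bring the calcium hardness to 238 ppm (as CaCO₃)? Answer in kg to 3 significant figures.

Volume: 1350 m³ = 1,350,000 L.
After draining 45% and refilling: 296 × 0.55 + 33 × 0.45 = 177.65 ppm.
Deficit to target: 238 − 177.65 = 60.35 mg/L.
As CaCO₃: 60.35 mg/L × 1,350,000 L = 81,470 g; ÷ 100.1 = 813.9 mol Ca²⁺.
Mass: 813.9 × 147 = 119,600 g.

120 kg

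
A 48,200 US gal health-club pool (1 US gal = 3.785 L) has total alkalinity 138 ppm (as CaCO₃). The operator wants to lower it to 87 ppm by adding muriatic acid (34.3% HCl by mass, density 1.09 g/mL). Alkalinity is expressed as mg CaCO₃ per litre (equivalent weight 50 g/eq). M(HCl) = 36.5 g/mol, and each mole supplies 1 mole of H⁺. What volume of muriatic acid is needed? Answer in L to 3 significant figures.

18.2 L

Volume: 48,200 US gal × 3.785 L/gal = 182,437 L.
Alkalinity to neutralize: (138 − 87) = 51 mg/L as CaCO₃ × 182,437 L = 9304 g as CaCO₃.
Equivalents of H⁺ required: 9304 ÷ 50 g/eq = 186.1 eq = 186.1 mol HCl.
Mass of HCl: 186.1 × 36.5 = 6792 g.
Mass of 34.3% solution: 6792 / 0.343 = 19,800 g.
Volume: 19,800 g ÷ 1.09 g/mL = 18,170 mL.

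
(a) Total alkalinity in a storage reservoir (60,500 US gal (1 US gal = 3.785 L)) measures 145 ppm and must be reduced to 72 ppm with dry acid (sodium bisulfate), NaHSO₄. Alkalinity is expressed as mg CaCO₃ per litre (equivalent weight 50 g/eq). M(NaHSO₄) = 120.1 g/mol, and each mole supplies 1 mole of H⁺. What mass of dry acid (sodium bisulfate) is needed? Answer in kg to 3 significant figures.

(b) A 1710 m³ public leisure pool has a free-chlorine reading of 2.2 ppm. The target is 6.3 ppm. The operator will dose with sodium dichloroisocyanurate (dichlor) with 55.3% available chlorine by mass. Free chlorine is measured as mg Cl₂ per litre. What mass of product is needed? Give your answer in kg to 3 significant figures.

(a) 40.2 kg; (b) 12.7 kg

(a) Volume: 60,500 US gal × 3.785 L/gal = 228,992 L.
(a) Alkalinity to neutralize: (145 − 72) = 73 mg/L as CaCO₃ × 228,992 L = 16,720 g as CaCO₃.
(a) Equivalents of H⁺ required: 16,720 ÷ 50 g/eq = 334.3 eq = 334.3 mol NaHSO₄.
(a) Mass of NaHSO₄: 334.3 × 120.1 = 40,150 g.

(b) Volume: 1710 m³ = 1,710,000 L.
(b) Chlorine deficit: 6.3 − 2.2 = 4.1 ppm = 4.1 mg/L as Cl₂.
(b) Cl₂ equivalent needed: 4.1 mg/L × 1,710,000 L = 7,011,000 mg = 7011 g.
(b) Product at 55.3% available chlorine: 7011 / 0.553 = 12,680 g.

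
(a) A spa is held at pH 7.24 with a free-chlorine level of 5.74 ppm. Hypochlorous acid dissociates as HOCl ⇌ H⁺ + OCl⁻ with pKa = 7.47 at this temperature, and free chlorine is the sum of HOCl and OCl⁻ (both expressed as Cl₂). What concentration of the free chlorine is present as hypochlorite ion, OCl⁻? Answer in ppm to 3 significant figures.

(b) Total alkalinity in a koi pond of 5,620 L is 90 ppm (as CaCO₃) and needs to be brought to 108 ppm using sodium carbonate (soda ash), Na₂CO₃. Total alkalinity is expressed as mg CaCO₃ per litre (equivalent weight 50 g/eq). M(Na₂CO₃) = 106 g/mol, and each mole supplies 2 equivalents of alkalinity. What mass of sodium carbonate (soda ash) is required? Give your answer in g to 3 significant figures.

(a) [OCl⁻]/[HOCl] = 10^(pH − pKa) = 10^(7.24 − 7.47) = 10^-0.23 = 0.5888.
(a) Fraction as HOCl = 1 / (1 + 0.5888) = 0.6294.
(a) OCl⁻ = (1 − 0.6294) × 5.74 ppm = 2.127 ppm.

(b) Alkalinity to add: (108 − 90) = 18 mg/L as CaCO₃ × 5,620 L = 101.2 g as CaCO₃.
(b) Equivalents: 101.2 g ÷ 50 g/eq = 2.023 eq.
(b) Each mole of Na₂CO₃ supplies 2 eq, so 2.023 / 2 = 1.012 mol.
(b) Mass: 1.012 mol × 106 g/mol = 107.2 g.

(a) 2.13 ppm; (b) 107 g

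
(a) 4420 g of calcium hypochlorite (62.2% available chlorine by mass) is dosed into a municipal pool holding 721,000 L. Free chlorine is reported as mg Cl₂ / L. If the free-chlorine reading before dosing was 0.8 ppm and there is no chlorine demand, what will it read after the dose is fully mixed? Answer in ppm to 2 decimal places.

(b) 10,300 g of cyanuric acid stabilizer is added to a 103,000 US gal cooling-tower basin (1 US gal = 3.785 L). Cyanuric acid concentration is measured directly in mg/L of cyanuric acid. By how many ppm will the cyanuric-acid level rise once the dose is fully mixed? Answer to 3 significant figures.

(a) Available chlorine delivered: 4420 g × 0.622 = 2749 g as Cl₂.
(a) Concentration rise: 2749 g / 721,000 L = 3.813 mg/L = 3.81 ppm.
(a) Final FC: 0.8 + 3.81 = 4.61 ppm.

(b) Volume: 103,000 US gal × 3.785 L/gal = 389,855 L.
(b) Rise: 10,300 g / 389,855 L × 1000 = 26.42 mg/L.

(a) 4.61 ppm; (b) 26.4 ppm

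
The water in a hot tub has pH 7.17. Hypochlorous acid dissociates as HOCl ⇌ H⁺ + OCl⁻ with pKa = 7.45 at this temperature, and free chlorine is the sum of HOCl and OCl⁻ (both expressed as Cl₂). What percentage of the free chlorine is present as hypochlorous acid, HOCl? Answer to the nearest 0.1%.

[OCl⁻]/[HOCl] = 10^(pH − pKa) = 10^(7.17 − 7.45) = 10^-0.28 = 0.5248.
Fraction as HOCl = 1 / (1 + 0.5248) = 0.6558.

65.6%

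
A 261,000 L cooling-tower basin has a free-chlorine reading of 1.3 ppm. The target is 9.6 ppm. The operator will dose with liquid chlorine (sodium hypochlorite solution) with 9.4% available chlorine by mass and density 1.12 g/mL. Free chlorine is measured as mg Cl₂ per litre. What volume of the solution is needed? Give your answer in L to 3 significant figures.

20.6 L

Chlorine deficit: 9.6 − 1.3 = 8.3 ppm = 8.3 mg/L as Cl₂.
Cl₂ equivalent needed: 8.3 mg/L × 261,000 L = 2,166,000 mg = 2166 g.
Product at 9.4% available chlorine: 2166 / 0.094 = 23,050 g.
Volume at density 1.12 g/mL: 23,050 g ÷ 1.12 g/mL = 20,580 mL.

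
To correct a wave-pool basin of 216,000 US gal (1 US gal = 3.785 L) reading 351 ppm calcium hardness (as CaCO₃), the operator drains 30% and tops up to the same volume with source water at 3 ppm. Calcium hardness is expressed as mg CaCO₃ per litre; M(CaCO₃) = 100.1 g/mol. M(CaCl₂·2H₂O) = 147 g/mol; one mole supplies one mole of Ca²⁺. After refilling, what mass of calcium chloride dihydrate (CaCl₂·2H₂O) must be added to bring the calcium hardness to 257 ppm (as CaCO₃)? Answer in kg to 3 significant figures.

12.5 kg

Volume: 216,000 US gal × 3.785 L/gal = 817,560 L.
After draining 30% and refilling: 351 × 0.70 + 3 × 0.30 = 246.6 ppm.
Deficit to target: 257 − 246.6 = 10.4 mg/L.
As CaCO₃: 10.4 mg/L × 817,560 L = 8503 g; ÷ 100.1 = 84.94 mol Ca²⁺.
Mass: 84.94 × 147 = 12,490 g.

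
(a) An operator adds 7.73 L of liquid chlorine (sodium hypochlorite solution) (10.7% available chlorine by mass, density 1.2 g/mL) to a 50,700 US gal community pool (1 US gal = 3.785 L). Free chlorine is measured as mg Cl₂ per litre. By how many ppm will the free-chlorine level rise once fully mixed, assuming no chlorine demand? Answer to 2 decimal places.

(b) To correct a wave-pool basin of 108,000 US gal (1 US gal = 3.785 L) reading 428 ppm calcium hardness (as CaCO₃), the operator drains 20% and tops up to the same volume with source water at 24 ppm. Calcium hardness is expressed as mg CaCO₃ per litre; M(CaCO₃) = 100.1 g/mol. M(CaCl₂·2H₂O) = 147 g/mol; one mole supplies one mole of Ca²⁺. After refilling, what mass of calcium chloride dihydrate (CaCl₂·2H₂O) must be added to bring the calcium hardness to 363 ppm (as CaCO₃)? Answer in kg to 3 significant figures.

(a) 5.17 ppm; (b) 9.48 kg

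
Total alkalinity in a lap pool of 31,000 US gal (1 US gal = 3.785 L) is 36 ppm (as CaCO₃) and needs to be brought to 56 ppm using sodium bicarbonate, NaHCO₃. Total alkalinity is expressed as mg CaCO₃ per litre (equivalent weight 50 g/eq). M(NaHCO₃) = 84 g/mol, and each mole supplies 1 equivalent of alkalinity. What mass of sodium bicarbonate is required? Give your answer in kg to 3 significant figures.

3.94 kg

Volume: 31,000 US gal × 3.785 L/gal = 117,335 L.
Alkalinity to add: (56 − 36) = 20 mg/L as CaCO₃ × 117,335 L = 2347 g as CaCO₃.
Equivalents: 2347 g ÷ 50 g/eq = 46.93 eq.
NaHCO₃ supplies 1 eq per mole → 46.93 mol.
Mass: 46.93 mol × 84 g/mol = 3942 g.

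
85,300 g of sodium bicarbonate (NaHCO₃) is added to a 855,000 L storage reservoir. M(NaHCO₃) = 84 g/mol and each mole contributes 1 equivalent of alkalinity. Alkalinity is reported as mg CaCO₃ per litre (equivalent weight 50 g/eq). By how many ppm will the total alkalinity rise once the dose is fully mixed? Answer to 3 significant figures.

59.4 ppm

Moles of NaHCO₃: 85,300 g ÷ 84 g/mol = 1015 mol → 1015 eq of alkalinity.
As CaCO₃: 1015 eq × 50 g/eq = 50,770 g.
Rise: 50,770 g / 855,000 L × 1000 = 59.38 mg/L.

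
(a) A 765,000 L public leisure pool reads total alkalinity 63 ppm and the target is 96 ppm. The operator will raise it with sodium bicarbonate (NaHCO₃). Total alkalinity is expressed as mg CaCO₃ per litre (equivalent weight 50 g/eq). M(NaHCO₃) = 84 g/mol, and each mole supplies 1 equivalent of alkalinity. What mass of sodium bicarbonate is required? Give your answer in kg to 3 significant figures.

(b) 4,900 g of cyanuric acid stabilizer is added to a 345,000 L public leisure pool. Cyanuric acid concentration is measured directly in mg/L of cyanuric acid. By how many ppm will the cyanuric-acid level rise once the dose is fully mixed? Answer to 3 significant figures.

(a) 42.4 kg; (b) 14.2 ppm

(a) Alkalinity to add: (96 − 63) = 33 mg/L as CaCO₃ × 765,000 L = 25,240 g as CaCO₃.
(a) Equivalents: 25,240 g ÷ 50 g/eq = 504.9 eq.
(a) NaHCO₃ supplies 1 eq per mole → 504.9 mol.
(a) Mass: 504.9 mol × 84 g/mol = 42,410 g.

(b) Rise: 4,900 g / 345,000 L × 1000 = 14.2 mg/L.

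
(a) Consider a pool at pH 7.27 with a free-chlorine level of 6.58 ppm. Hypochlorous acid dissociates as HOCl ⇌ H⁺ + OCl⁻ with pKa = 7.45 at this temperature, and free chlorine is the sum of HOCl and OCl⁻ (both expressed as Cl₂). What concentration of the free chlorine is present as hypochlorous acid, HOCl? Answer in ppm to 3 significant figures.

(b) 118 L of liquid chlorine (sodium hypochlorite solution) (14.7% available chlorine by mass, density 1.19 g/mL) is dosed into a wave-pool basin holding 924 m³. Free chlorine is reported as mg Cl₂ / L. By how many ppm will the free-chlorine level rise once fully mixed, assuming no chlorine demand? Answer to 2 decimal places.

(a) [OCl⁻]/[HOCl] = 10^(pH − pKa) = 10^(7.27 − 7.45) = 10^-0.18 = 0.6607.
(a) Fraction as HOCl = 1 / (1 + 0.6607) = 0.6022.
(a) HOCl = 0.6022 × 6.58 ppm = 3.962 ppm.

(b) Volume: 924 m³ = 924,000 L.
(b) Mass of solution: 118 L × 1000 mL/L × 1.19 g/mL = 140,400 g.
(b) Available chlorine delivered: 140,400 g × 0.147 = 20,640 g as Cl₂.
(b) Concentration rise: 20,640 g / 924,000 L = 22.34 mg/L = 22.34 ppm.

(a) 3.96 ppm; (b) 22.34 ppm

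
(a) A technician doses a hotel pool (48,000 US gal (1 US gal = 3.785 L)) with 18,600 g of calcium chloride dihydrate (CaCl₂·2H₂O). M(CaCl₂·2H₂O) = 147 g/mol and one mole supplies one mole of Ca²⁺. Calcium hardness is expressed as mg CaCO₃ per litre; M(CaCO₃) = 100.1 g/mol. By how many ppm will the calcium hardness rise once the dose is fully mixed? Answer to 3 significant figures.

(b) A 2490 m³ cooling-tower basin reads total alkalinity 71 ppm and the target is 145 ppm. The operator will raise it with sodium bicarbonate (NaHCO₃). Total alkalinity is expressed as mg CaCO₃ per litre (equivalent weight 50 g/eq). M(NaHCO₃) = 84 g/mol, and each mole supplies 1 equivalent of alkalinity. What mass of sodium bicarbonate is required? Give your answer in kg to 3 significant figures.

(a) Volume: 48,000 US gal × 3.785 L/gal = 181,680 L.
(a) Moles of Ca²⁺: 18,600 g ÷ 147 g/mol = 126.5 mol.
(a) As CaCO₃: 126.5 mol × 100.1 g/mol = 12,670 g.
(a) Rise: 12,670 g / 181,680 L × 1000 = 69.71 mg/L.

(b) Volume: 2490 m³ = 2,490,000 L.
(b) Alkalinity to add: (145 − 71) = 74 mg/L as CaCO₃ × 2,490,000 L = 184,300 g as CaCO₃.
(b) Equivalents: 184,300 g ÷ 50 g/eq = 3685 eq.
(b) NaHCO₃ supplies 1 eq per mole → 3685 mol.
(b) Mass: 3685 mol × 84 g/mol = 309,600 g.

(a) 69.7 ppm; (b) 310 kg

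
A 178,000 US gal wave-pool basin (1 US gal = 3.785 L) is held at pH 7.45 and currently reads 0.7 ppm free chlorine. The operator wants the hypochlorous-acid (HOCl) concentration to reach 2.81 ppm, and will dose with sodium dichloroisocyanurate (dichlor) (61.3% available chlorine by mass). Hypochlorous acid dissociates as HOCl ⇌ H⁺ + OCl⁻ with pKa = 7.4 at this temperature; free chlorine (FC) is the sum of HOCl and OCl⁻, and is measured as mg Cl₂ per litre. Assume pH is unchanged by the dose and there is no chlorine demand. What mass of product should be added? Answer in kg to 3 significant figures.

5.78 kg

Volume: 178,000 US gal × 3.785 L/gal = 673,730 L.
[OCl⁻]/[HOCl] = 10^(pH − pKa) = 10^(7.45 − 7.4) = 1.122; fraction as HOCl = 1/(1 + 1.122) = 0.4712.
Free chlorine required for 2.81 ppm HOCl: 2.81 / 0.4712 = 5.963 ppm.
FC to add: 5.963 − 0.7 = 5.263 mg/L as Cl₂.
Cl₂ equivalent: 5.263 mg/L × 673,730 L = 3546 g.
Product at 61.3% available Cl: 3546 / 0.613 = 5784 g.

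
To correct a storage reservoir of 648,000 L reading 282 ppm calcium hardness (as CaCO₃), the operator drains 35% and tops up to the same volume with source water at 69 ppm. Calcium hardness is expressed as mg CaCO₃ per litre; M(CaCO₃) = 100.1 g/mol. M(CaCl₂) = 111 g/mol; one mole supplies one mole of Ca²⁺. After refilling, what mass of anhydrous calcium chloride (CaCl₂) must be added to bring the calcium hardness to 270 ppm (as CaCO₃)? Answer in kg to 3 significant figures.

44.9 kg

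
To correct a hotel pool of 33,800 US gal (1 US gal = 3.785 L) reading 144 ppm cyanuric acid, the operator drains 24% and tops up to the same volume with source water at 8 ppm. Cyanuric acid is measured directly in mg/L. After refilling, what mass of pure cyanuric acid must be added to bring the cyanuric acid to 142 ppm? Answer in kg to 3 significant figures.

3.92 kg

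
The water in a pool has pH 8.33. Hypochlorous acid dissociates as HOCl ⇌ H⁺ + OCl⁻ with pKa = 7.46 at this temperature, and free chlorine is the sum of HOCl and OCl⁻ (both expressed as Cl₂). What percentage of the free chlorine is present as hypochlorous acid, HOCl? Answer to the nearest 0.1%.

[OCl⁻]/[HOCl] = 10^(pH − pKa) = 10^(8.33 − 7.46) = 10^0.87 = 7.413.
Fraction as HOCl = 1 / (1 + 7.413) = 0.1189.

11.9%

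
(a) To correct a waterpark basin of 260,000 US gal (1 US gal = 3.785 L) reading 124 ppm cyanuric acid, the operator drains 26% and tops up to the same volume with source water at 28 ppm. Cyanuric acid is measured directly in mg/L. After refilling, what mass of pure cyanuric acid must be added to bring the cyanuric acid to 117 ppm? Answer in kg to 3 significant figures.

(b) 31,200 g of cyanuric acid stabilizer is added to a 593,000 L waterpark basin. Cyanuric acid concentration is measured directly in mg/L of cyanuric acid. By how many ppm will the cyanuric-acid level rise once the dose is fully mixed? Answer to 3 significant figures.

(a) Volume: 260,000 US gal × 3.785 L/gal = 984,100 L.
(a) After draining 26% and refilling: 124 × 0.74 + 28 × 0.26 = 99.04 ppm.
(a) Deficit to target: 117 − 99.04 = 17.96 mg/L.
(a) Mass: 17.96 mg/L × 984,100 L = 17,670 g cyanuric acid.

(b) Rise: 31,200 g / 593,000 L × 1000 = 52.61 mg/L.

(a) 17.7 kg; (b) 52.6 ppm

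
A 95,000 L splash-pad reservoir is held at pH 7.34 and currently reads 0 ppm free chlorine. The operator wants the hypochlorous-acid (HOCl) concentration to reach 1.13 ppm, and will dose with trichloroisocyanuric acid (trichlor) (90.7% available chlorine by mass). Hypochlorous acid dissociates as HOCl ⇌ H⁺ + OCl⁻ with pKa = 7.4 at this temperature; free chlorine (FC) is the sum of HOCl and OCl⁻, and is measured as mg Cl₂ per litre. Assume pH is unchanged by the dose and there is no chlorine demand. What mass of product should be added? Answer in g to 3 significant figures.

[OCl⁻]/[HOCl] = 10^(pH − pKa) = 10^(7.34 − 7.4) = 0.871; fraction as HOCl = 1/(1 + 0.871) = 0.5345.
Free chlorine required for 1.13 ppm HOCl: 1.13 / 0.5345 = 2.114 ppm.
FC to add: 2.114 − 0 = 2.114 mg/L as Cl₂.
Cl₂ equivalent: 2.114 mg/L × 95,000 L = 200.8 g.
Product at 90.7% available Cl: 200.8 / 0.907 = 221.4 g.

221 g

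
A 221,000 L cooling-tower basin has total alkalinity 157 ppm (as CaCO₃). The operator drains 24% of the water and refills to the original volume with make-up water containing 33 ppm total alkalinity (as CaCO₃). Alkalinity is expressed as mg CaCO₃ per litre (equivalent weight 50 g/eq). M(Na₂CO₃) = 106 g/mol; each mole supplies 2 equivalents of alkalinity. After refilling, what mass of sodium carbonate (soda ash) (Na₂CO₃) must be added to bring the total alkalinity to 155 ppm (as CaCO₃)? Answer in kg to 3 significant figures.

After draining 24% and refilling: 157 × 0.76 + 33 × 0.24 = 127.24 ppm.
Deficit to target: 155 − 127.24 = 27.76 mg/L.
As CaCO₃: 27.76 mg/L × 221,000 L = 6135 g; ÷ 50 g/eq ÷ 2 = 61.35 mol Na₂CO₃.
Mass: 61.35 × 106 = 6503 g.

6.50 kg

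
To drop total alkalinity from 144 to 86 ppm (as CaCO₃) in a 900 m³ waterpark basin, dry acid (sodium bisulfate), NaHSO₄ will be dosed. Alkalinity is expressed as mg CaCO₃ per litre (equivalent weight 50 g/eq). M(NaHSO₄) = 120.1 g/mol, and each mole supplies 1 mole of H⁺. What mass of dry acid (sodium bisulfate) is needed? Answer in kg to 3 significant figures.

125 kg

Volume: 900 m³ = 900,000 L.
Alkalinity to neutralize: (144 − 86) = 58 mg/L as CaCO₃ × 900,000 L = 52,200 g as CaCO₃.
Equivalents of H⁺ required: 52,200 ÷ 50 g/eq = 1044 eq = 1044 mol NaHSO₄.
Mass of NaHSO₄: 1044 × 120.1 = 125,400 g.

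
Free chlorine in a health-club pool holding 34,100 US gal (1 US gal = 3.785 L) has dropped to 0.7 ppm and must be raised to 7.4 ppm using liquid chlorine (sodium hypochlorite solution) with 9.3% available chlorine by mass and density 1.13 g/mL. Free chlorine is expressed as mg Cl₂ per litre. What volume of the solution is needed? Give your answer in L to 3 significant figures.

Volume: 34,100 US gal × 3.785 L/gal = 129,068 L.
Chlorine deficit: 7.4 − 0.7 = 6.7 ppm = 6.7 mg/L as Cl₂.
Cl₂ equivalent needed: 6.7 mg/L × 129,068 L = 864,800 mg = 864.8 g.
Product at 9.3% available chlorine: 864.8 / 0.093 = 9298 g.
Volume at density 1.13 g/mL: 9298 g ÷ 1.13 g/mL = 8229 mL.

8.23 L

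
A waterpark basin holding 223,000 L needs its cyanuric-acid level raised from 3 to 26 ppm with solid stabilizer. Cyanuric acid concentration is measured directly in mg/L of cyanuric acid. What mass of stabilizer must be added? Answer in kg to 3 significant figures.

5.13 kg

CYA to add: (26 − 3) = 23 mg/L × 223,000 L = 5129 g cyanuric acid.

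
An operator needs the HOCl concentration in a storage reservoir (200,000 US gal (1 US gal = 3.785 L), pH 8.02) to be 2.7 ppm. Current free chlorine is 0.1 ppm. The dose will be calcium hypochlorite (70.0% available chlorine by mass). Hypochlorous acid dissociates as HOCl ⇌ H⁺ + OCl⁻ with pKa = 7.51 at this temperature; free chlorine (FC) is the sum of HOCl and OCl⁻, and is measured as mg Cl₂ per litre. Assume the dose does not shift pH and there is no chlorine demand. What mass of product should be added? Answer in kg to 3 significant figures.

Volume: 200,000 US gal × 3.785 L/gal = 757,000 L.
[OCl⁻]/[HOCl] = 10^(pH − pKa) = 10^(8.02 − 7.51) = 3.236; fraction as HOCl = 1/(1 + 3.236) = 0.2361.
Free chlorine required for 2.7 ppm HOCl: 2.7 / 0.2361 = 11.44 ppm.
FC to add: 11.44 − 0.1 = 11.34 mg/L as Cl₂.
Cl₂ equivalent: 11.34 mg/L × 757,000 L = 8582 g.
Product at 70.0% available Cl: 8582 / 0.7 = 12,260 g.

12.3 kg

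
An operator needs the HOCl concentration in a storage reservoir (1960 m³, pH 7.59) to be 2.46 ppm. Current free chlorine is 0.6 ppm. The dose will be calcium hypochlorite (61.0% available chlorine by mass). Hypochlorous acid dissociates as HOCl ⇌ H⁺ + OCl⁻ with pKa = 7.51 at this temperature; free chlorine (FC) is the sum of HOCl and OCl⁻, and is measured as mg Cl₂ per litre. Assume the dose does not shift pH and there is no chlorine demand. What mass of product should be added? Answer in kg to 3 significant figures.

Volume: 1960 m³ = 1,960,000 L.
[OCl⁻]/[HOCl] = 10^(pH − pKa) = 10^(7.59 − 7.51) = 1.202; fraction as HOCl = 1/(1 + 1.202) = 0.4541.
Free chlorine required for 2.46 ppm HOCl: 2.46 / 0.4541 = 5.418 ppm.
FC to add: 5.418 − 0.6 = 4.818 mg/L as Cl₂.
Cl₂ equivalent: 4.818 mg/L × 1,960,000 L = 9442 g.
Product at 61.0% available Cl: 9442 / 0.61 = 15,480 g.

15.5 kg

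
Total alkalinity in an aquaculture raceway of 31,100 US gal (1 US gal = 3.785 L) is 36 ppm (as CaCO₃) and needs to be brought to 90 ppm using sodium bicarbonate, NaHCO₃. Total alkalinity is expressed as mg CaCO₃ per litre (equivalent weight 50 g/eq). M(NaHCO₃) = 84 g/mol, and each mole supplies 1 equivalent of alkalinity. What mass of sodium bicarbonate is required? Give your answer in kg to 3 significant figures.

Volume: 31,100 US gal × 3.785 L/gal = 117,714 L.
Alkalinity to add: (90 − 36) = 54 mg/L as CaCO₃ × 117,714 L = 6357 g as CaCO₃.
Equivalents: 6357 g ÷ 50 g/eq = 127.1 eq.
NaHCO₃ supplies 1 eq per mole → 127.1 mol.
Mass: 127.1 mol × 84 g/mol = 10,680 g.

10.7 kg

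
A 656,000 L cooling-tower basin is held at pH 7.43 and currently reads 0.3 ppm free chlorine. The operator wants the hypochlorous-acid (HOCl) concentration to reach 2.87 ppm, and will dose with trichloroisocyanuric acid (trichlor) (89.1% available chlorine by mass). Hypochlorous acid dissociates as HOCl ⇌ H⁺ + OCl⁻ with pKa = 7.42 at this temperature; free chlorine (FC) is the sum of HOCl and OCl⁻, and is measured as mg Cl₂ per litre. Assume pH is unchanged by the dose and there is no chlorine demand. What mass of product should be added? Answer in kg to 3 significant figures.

4.05 kg

[OCl⁻]/[HOCl] = 10^(pH − pKa) = 10^(7.43 − 7.42) = 1.023; fraction as HOCl = 1/(1 + 1.023) = 0.4942.
Free chlorine required for 2.87 ppm HOCl: 2.87 / 0.4942 = 5.807 ppm.
FC to add: 5.807 − 0.3 = 5.507 mg/L as Cl₂.
Cl₂ equivalent: 5.507 mg/L × 656,000 L = 3612 g.
Product at 89.1% available Cl: 3612 / 0.891 = 4054 g.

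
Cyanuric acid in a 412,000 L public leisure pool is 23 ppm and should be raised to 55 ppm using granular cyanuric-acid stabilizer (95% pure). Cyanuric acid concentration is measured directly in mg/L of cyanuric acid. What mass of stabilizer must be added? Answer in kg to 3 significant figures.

13.9 kg

CYA to add: (55 − 23) = 32 mg/L × 412,000 L = 13,180 g cyanuric acid.
At 95% purity: 13,180 / 0.95 = 13,880 g product.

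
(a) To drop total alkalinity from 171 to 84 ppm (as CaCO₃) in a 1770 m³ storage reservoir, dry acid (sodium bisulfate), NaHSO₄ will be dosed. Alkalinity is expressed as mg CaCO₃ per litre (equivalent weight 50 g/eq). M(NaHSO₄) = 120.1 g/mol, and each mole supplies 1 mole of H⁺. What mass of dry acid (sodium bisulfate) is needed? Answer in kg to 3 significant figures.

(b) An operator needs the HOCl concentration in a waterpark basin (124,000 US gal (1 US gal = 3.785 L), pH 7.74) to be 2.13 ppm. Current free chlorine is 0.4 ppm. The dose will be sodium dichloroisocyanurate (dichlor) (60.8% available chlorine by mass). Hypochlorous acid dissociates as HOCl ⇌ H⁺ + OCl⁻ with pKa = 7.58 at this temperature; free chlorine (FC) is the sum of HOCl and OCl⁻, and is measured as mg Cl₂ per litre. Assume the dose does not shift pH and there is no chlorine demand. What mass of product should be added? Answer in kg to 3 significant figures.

(a) 370 kg; (b) 3.71 kg

(a) Volume: 1770 m³ = 1,770,000 L.
(a) Alkalinity to neutralize: (171 − 84) = 87 mg/L as CaCO₃ × 1,770,000 L = 154,000 g as CaCO₃.
(a) Equivalents of H⁺ required: 154,000 ÷ 50 g/eq = 3080 eq = 3080 mol NaHSO₄.
(a) Mass of NaHSO₄: 3080 × 120.1 = 369,900 g.

(b) Volume: 124,000 US gal × 3.785 L/gal = 469,340 L.
(b) [OCl⁻]/[HOCl] = 10^(pH − pKa) = 10^(7.74 − 7.58) = 1.445; fraction as HOCl = 1/(1 + 1.445) = 0.4089.
(b) Free chlorine required for 2.13 ppm HOCl: 2.13 / 0.4089 = 5.209 ppm.
(b) FC to add: 5.209 − 0.4 = 4.809 mg/L as Cl₂.
(b) Cl₂ equivalent: 4.809 mg/L × 469,340 L = 2257 g.
(b) Product at 60.8% available Cl: 2257 / 0.608 = 3712 g.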